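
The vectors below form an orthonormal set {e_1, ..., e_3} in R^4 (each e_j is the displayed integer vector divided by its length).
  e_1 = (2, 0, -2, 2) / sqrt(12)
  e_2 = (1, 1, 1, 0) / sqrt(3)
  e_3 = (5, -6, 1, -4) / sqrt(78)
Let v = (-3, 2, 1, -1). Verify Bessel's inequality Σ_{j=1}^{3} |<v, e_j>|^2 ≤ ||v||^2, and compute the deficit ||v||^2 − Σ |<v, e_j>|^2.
Σ |<v, e_j>|^2 = 189/13; ||v||^2 = 15; deficit = 6/13

Write each e_j = u_j / sqrt(<u_j, u_j>) where u_j is the displayed integer vector. Then <v, e_j> = <v, u_j> / sqrt(<u_j, u_j>), so |<v, e_j>|^2 = <v, u_j>^2 / <u_j, u_j>.
Coefficients: <v, e_1> = -10/sqrt(12), <v, e_2> = 0/sqrt(3), <v, e_3> = -22/sqrt(78).
Square and sum: Σ |<v, e_j>|^2 = 189/13.
Compute ||v||^2 = v·v = 15.
Deficit = 15 − 189/13 = 6/13 ≥ 0, confirming Bessel's inequality. (The deficit equals ||v − Σ <v,e_j> e_j||^2, the squared distance from v to span{e_j}.)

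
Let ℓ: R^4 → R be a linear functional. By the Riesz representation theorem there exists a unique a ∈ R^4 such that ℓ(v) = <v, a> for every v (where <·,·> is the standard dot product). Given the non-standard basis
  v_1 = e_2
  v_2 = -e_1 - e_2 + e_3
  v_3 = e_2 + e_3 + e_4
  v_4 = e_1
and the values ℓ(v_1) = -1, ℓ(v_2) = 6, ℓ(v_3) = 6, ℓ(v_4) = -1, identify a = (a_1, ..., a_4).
a = (-1, -1, 4, 3)

Write a = (a_1, ..., a_4) in the standard basis. For each basis vector v_i, ℓ(v_i) = <v_i, a> is a linear equation in the a_j's. Collect the n equations into a matrix system V a = ℓ, where row i of V is v_i (expressed in the standard basis). Since V is invertible (lower-triangular with 1s on the diagonal, up to permutation), solve by back-substitution:
  V =
[[0, 1, 0, 0],
 [-1, -1, 1, 0],
 [0, 1, 1, 1],
 [1, 0, 0, 0]]
  V a = (-1, 6, 6, -1)
Solving gives a = (-1, -1, 4, 3).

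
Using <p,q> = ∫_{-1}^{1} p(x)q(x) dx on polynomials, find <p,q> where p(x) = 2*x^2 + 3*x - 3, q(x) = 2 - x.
<p,q> = -34/3

Expand the product: p(x)·q(x) = -2*x^3 + x^2 + 9*x - 6.
∫_{-1}^{1} of each monomial x^k gives [2/(k+1) if k even, 0 if k odd]. Integrating term-by-term (or equivalently evaluating the antiderivative F(x) = -x^4/2 + x^3/3 + 9*x^2/2 - 6*x at the endpoints):
  F(1) − F(−1) = -5/3 − (29/3) = -34/3.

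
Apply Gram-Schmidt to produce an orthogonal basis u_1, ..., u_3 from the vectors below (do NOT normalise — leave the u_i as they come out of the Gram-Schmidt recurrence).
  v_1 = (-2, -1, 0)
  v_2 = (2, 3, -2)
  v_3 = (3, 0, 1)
Orthogonal basis:
  u_1 = (-2, -1, 0)
  u_2 = (-4/5, 8/5, -2)
  u_3 = (1/9, -2/9, -2/9)

Apply the Gram-Schmidt recurrence
  u_1 = v_1
  u_i = v_i − Σ_{j<i} ((v_i · u_j) / (u_j · u_j)) · u_j.

Step by step this gives:
  u_1 = (-2, -1, 0)
  u_2 = (-4/5, 8/5, -2)
  u_3 = (1/9, -2/9, -2/9)

Orthogonality check:
  u_2 · u_1 = 0 (should be 0)
  u_3 · u_1 = 0 (should be 0)
  u_3 · u_2 = 0 (should be 0)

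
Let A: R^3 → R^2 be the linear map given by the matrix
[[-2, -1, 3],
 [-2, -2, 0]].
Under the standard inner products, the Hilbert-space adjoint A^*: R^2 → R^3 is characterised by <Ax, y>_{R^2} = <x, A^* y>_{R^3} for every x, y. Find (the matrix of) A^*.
A^* = A^T =
[[-2, -2],
 [-1, -2],
 [3, 0]]

For real matrices with standard dot products, the defining identity <Ax, y> = <x, A^* y> gives (Ax)^T y = x^T (A^*) y, i.e. x^T A^T y = x^T (A^*) y. Since this holds for all x, y, we must have A^* = A^T. Therefore
A^* =
[[-2, -2],
 [-1, -2],
 [3, 0]].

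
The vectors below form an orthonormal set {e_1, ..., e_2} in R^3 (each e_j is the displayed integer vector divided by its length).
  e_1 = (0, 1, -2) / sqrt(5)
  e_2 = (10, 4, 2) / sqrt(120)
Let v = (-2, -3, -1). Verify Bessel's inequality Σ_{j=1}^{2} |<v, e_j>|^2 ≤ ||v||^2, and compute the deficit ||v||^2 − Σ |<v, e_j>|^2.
Σ |<v, e_j>|^2 = 59/6; ||v||^2 = 14; deficit = 25/6

Write each e_j = u_j / sqrt(<u_j, u_j>) where u_j is the displayed integer vector. Then <v, e_j> = <v, u_j> / sqrt(<u_j, u_j>), so |<v, e_j>|^2 = <v, u_j>^2 / <u_j, u_j>.
Coefficients: <v, e_1> = -1/sqrt(5), <v, e_2> = -34/sqrt(120).
Square and sum: Σ |<v, e_j>|^2 = 59/6.
Compute ||v||^2 = v·v = 14.
Deficit = 14 − 59/6 = 25/6 ≥ 0, confirming Bessel's inequality. (The deficit equals ||v − Σ <v,e_j> e_j||^2, the squared distance from v to span{e_j}.)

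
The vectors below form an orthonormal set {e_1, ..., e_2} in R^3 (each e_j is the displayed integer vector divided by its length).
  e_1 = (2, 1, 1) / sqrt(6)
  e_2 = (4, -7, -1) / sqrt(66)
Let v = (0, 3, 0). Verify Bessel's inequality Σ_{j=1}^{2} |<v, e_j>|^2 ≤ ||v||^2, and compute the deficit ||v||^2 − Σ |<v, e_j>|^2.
Σ |<v, e_j>|^2 = 90/11; ||v||^2 = 9; deficit = 9/11

Write each e_j = u_j / sqrt(<u_j, u_j>) where u_j is the displayed integer vector. Then <v, e_j> = <v, u_j> / sqrt(<u_j, u_j>), so |<v, e_j>|^2 = <v, u_j>^2 / <u_j, u_j>.
Coefficients: <v, e_1> = 3/sqrt(6), <v, e_2> = -21/sqrt(66).
Square and sum: Σ |<v, e_j>|^2 = 90/11.
Compute ||v||^2 = v·v = 9.
Deficit = 9 − 90/11 = 9/11 ≥ 0, confirming Bessel's inequality. (The deficit equals ||v − Σ <v,e_j> e_j||^2, the squared distance from v to span{e_j}.)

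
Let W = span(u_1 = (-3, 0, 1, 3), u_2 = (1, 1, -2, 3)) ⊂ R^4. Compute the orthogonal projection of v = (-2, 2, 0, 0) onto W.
proj_W(v) = (-294/269, -24/269, 138/269, 198/269)

Set up U = [u_1 | ... | u_2] ∈ R^(4×2). The projector onto W = col(U) is P = U (U^T U)^(-1) U^T.
Compute U^T U =
  [19, 4]
  [4, 15],
and U^T v = (6, 0).
Solve U^T U · c = U^T v for the coefficients: c = (90/269, -24/269). The projection is proj_W(v) = U c.
Check: (v - proj_W(v)) · u_1 = 0  (should be 0).
Check: (v - proj_W(v)) · u_2 = 0  (should be 0).
Result: proj_W(v) = (-294/269, -24/269, 138/269, 198/269).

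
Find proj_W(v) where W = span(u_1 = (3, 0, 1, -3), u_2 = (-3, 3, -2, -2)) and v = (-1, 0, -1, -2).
proj_W(v) = (-36/67, 543/469, -265/469, -653/469)

Set up U = [u_1 | ... | u_2] ∈ R^(4×2). The projector onto W = col(U) is P = U (U^T U)^(-1) U^T.
Compute U^T U =
  [19, -5]
  [-5, 26],
and U^T v = (2, 9).
Solve U^T U · c = U^T v for the coefficients: c = (97/469, 181/469). The projection is proj_W(v) = U c.
Check: (v - proj_W(v)) · u_1 = 0  (should be 0).
Check: (v - proj_W(v)) · u_2 = 0  (should be 0).
Result: proj_W(v) = (-36/67, 543/469, -265/469, -653/469).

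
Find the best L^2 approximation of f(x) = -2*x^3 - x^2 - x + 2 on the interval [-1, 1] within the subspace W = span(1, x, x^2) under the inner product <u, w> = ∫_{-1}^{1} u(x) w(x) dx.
g(x) = -x^2 - 11*x/5 + 2

The best approximation g ∈ W is the orthogonal projection of f onto W. Writing g = a_0 + a_1 x + a_2 x^2, the coefficients solve the normal equations G · a = b where
  G_{ij} = <φ_i, φ_j> and b_i = <f, φ_i>, with φ_0 = 1, φ_1 = x, φ_2 = x^2.
G =
  [2, 0, 2/3]
  [0, 2/3, 0]
  [2/3, 0, 2/5],
b = (10/3, -22/15, 14/15).
Solving gives a_0 = 2, a_1 = -11/5, a_2 = -1, so
  g(x) = -x^2 - 11*x/5 + 2.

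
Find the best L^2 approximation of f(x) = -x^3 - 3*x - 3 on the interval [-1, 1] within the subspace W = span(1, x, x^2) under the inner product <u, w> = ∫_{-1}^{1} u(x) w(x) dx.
g(x) = -18*x/5 - 3

The best approximation g ∈ W is the orthogonal projection of f onto W. Writing g = a_0 + a_1 x + a_2 x^2, the coefficients solve the normal equations G · a = b where
  G_{ij} = <φ_i, φ_j> and b_i = <f, φ_i>, with φ_0 = 1, φ_1 = x, φ_2 = x^2.
G =
  [2, 0, 2/3]
  [0, 2/3, 0]
  [2/3, 0, 2/5],
b = (-6, -12/5, -2).
Solving gives a_0 = -3, a_1 = -18/5, a_2 = 0, so
  g(x) = -18*x/5 - 3.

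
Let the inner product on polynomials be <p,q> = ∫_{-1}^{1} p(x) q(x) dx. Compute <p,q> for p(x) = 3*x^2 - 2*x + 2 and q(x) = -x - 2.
<p,q> = -32/3

Expand the product: p(x)·q(x) = -3*x^3 - 4*x^2 + 2*x - 4.
∫_{-1}^{1} of each monomial x^k gives [2/(k+1) if k even, 0 if k odd]. Integrating term-by-term (or equivalently evaluating the antiderivative F(x) = -3*x^4/4 - 4*x^3/3 + x^2 - 4*x at the endpoints):
  F(1) − F(−1) = -61/12 − (67/12) = -32/3.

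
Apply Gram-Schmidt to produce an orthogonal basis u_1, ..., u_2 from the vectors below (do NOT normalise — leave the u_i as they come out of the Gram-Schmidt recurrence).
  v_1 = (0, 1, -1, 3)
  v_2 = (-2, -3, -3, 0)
Orthogonal basis:
  u_1 = (0, 1, -1, 3)
  u_2 = (-2, -3, -3, 0)

Apply the Gram-Schmidt recurrence
  u_1 = v_1
  u_i = v_i − Σ_{j<i} ((v_i · u_j) / (u_j · u_j)) · u_j.

Step by step this gives:
  u_1 = (0, 1, -1, 3)
  u_2 = (-2, -3, -3, 0)

Orthogonality check:
  u_2 · u_1 = 0 (should be 0)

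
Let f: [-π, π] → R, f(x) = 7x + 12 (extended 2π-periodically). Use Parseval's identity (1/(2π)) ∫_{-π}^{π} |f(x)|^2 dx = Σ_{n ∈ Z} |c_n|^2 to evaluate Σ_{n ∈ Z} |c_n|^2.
Σ |c_n|^2 = 49π^2/3 + 144

Expand and integrate term by term over [-π, π]:
  ∫ (7x)^2 dx = 49·(2π^3/3); ∫ 2·7·(12)·x dx = 0 (odd integrand); ∫ 12^2 dx = 144·2π.
So (1/(2π)) ∫_{-π}^{π} (7x + 12)^2 dx = 49π^2/3 + 144 = 49π^2/3 + 144.
Parseval ⇒ Σ |c_n|^2 = 49π^2/3 + 144.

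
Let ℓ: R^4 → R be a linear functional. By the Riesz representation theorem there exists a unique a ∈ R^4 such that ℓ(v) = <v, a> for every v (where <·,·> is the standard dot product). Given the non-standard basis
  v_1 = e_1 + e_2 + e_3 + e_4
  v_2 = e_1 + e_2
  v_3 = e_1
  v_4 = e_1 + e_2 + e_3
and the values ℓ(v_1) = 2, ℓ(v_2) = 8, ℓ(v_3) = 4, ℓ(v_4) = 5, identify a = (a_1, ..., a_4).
a = (4, 4, -3, -3)

Write a = (a_1, ..., a_4) in the standard basis. For each basis vector v_i, ℓ(v_i) = <v_i, a> is a linear equation in the a_j's. Collect the n equations into a matrix system V a = ℓ, where row i of V is v_i (expressed in the standard basis). Since V is invertible (lower-triangular with 1s on the diagonal, up to permutation), solve by back-substitution:
  V =
[[1, 1, 1, 1],
 [1, 1, 0, 0],
 [1, 0, 0, 0],
 [1, 1, 1, 0]]
  V a = (2, 8, 4, 5)
Solving gives a = (4, 4, -3, -3).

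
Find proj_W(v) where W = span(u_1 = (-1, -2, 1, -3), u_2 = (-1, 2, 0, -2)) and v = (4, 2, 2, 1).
proj_W(v) = (13/21, 8/7, -25/42, 11/6)

Set up U = [u_1 | ... | u_2] ∈ R^(4×2). The projector onto W = col(U) is P = U (U^T U)^(-1) U^T.
Compute U^T U =
  [15, 3]
  [3, 9],
and U^T v = (-9, -2).
Solve U^T U · c = U^T v for the coefficients: c = (-25/42, -1/42). The projection is proj_W(v) = U c.
Check: (v - proj_W(v)) · u_1 = 0  (should be 0).
Check: (v - proj_W(v)) · u_2 = 0  (should be 0).
Result: proj_W(v) = (13/21, 8/7, -25/42, 11/6).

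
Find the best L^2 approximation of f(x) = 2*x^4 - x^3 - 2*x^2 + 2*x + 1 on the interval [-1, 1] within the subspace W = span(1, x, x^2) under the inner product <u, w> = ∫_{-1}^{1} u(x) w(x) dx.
g(x) = -2*x^2/7 + 7*x/5 + 29/35

The best approximation g ∈ W is the orthogonal projection of f onto W. Writing g = a_0 + a_1 x + a_2 x^2, the coefficients solve the normal equations G · a = b where
  G_{ij} = <φ_i, φ_j> and b_i = <f, φ_i>, with φ_0 = 1, φ_1 = x, φ_2 = x^2.
G =
  [2, 0, 2/3]
  [0, 2/3, 0]
  [2/3, 0, 2/5],
b = (22/15, 14/15, 46/105).
Solving gives a_0 = 29/35, a_1 = 7/5, a_2 = -2/7, so
  g(x) = -2*x^2/7 + 7*x/5 + 29/35.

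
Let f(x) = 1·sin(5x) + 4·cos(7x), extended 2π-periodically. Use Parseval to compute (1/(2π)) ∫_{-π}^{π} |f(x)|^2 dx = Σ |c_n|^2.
Σ |c_n|^2 = 17/2

Expand |f|^2 and use orthogonality of {sin(nx), cos(mx)} on [-π, π]:
  ∫_{-π}^{π} sin(nx)^2 dx = π, ∫ cos(mx)^2 dx = π, and cross terms integrate to 0.
So ∫_{-π}^{π} f(x)^2 dx = 1^2 · π + 4^2 · π = (1 + 16)π.
Divide by 2π: (1 + 16)/2 = 17/2.
By Parseval, this equals Σ |c_n|^2.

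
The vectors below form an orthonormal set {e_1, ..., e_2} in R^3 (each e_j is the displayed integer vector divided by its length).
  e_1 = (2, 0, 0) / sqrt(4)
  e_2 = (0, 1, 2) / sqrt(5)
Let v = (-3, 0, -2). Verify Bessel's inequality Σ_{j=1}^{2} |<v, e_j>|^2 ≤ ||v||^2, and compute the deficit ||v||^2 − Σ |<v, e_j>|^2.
Σ |<v, e_j>|^2 = 61/5; ||v||^2 = 13; deficit = 4/5

Write each e_j = u_j / sqrt(<u_j, u_j>) where u_j is the displayed integer vector. Then <v, e_j> = <v, u_j> / sqrt(<u_j, u_j>), so |<v, e_j>|^2 = <v, u_j>^2 / <u_j, u_j>.
Coefficients: <v, e_1> = -6/sqrt(4), <v, e_2> = -4/sqrt(5).
Square and sum: Σ |<v, e_j>|^2 = 61/5.
Compute ||v||^2 = v·v = 13.
Deficit = 13 − 61/5 = 4/5 ≥ 0, confirming Bessel's inequality. (The deficit equals ||v − Σ <v,e_j> e_j||^2, the squared distance from v to span{e_j}.)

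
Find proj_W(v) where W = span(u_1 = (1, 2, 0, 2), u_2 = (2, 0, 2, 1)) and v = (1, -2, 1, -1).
proj_W(v) = (37/65, -114/65, 94/65, -67/65)

Set up U = [u_1 | ... | u_2] ∈ R^(4×2). The projector onto W = col(U) is P = U (U^T U)^(-1) U^T.
Compute U^T U =
  [9, 4]
  [4, 9],
and U^T v = (-5, 3).
Solve U^T U · c = U^T v for the coefficients: c = (-57/65, 47/65). The projection is proj_W(v) = U c.
Check: (v - proj_W(v)) · u_1 = 0  (should be 0).
Check: (v - proj_W(v)) · u_2 = 0  (should be 0).
Result: proj_W(v) = (37/65, -114/65, 94/65, -67/65).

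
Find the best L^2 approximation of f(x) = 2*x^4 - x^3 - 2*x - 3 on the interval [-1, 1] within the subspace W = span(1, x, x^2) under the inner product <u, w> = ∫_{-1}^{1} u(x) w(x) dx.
g(x) = 12*x^2/7 - 13*x/5 - 111/35

The best approximation g ∈ W is the orthogonal projection of f onto W. Writing g = a_0 + a_1 x + a_2 x^2, the coefficients solve the normal equations G · a = b where
  G_{ij} = <φ_i, φ_j> and b_i = <f, φ_i>, with φ_0 = 1, φ_1 = x, φ_2 = x^2.
G =
  [2, 0, 2/3]
  [0, 2/3, 0]
  [2/3, 0, 2/5],
b = (-26/5, -26/15, -10/7).
Solving gives a_0 = -111/35, a_1 = -13/5, a_2 = 12/7, so
  g(x) = 12*x^2/7 - 13*x/5 - 111/35.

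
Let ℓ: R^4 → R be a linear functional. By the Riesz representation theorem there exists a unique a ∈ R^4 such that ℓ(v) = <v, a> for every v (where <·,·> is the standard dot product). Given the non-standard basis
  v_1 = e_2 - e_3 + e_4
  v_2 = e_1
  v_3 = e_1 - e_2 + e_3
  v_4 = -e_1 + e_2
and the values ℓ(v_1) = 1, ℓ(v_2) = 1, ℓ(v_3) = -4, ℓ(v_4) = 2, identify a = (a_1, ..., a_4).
a = (1, 3, -2, -4)

Write a = (a_1, ..., a_4) in the standard basis. For each basis vector v_i, ℓ(v_i) = <v_i, a> is a linear equation in the a_j's. Collect the n equations into a matrix system V a = ℓ, where row i of V is v_i (expressed in the standard basis). Since V is invertible (lower-triangular with 1s on the diagonal, up to permutation), solve by back-substitution:
  V =
[[0, 1, -1, 1],
 [1, 0, 0, 0],
 [1, -1, 1, 0],
 [-1, 1, 0, 0]]
  V a = (1, 1, -4, 2)
Solving gives a = (1, 3, -2, -4).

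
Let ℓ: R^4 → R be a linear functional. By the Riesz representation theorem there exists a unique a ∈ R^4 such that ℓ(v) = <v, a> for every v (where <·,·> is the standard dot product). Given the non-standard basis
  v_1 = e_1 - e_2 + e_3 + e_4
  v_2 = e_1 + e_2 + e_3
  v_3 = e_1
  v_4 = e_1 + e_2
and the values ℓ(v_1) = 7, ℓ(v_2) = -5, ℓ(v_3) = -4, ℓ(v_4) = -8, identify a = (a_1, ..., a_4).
a = (-4, -4, 3, 4)

Write a = (a_1, ..., a_4) in the standard basis. For each basis vector v_i, ℓ(v_i) = <v_i, a> is a linear equation in the a_j's. Collect the n equations into a matrix system V a = ℓ, where row i of V is v_i (expressed in the standard basis). Since V is invertible (lower-triangular with 1s on the diagonal, up to permutation), solve by back-substitution:
  V =
[[1, -1, 1, 1],
 [1, 1, 1, 0],
 [1, 0, 0, 0],
 [1, 1, 0, 0]]
  V a = (7, -5, -4, -8)
Solving gives a = (-4, -4, 3, 4).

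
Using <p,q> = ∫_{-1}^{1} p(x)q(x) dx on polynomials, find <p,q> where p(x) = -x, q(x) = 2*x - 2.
<p,q> = -4/3

Expand the product: p(x)·q(x) = -2*x^2 + 2*x.
∫_{-1}^{1} of each monomial x^k gives [2/(k+1) if k even, 0 if k odd]. Integrating term-by-term (or equivalently evaluating the antiderivative F(x) = -2*x^3/3 + x^2 at the endpoints):
  F(1) − F(−1) = 1/3 − (5/3) = -4/3.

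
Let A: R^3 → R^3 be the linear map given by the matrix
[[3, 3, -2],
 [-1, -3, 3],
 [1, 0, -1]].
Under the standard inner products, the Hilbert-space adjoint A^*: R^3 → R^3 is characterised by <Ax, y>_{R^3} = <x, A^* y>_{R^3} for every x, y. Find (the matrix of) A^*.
A^* = A^T =
[[3, -1, 1],
 [3, -3, 0],
 [-2, 3, -1]]

For real matrices with standard dot products, the defining identity <Ax, y> = <x, A^* y> gives (Ax)^T y = x^T (A^*) y, i.e. x^T A^T y = x^T (A^*) y. Since this holds for all x, y, we must have A^* = A^T. Therefore
A^* =
[[3, -1, 1],
 [3, -3, 0],
 [-2, 3, -1]].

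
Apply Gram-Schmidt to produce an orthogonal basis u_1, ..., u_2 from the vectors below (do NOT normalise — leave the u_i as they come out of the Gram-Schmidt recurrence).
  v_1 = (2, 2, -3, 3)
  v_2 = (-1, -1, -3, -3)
Orthogonal basis:
  u_1 = (2, 2, -3, 3)
  u_2 = (-9/13, -9/13, -45/13, -33/13)

Apply the Gram-Schmidt recurrence
  u_1 = v_1
  u_i = v_i − Σ_{j<i} ((v_i · u_j) / (u_j · u_j)) · u_j.

Step by step this gives:
  u_1 = (2, 2, -3, 3)
  u_2 = (-9/13, -9/13, -45/13, -33/13)

Orthogonality check:
  u_2 · u_1 = 0 (should be 0)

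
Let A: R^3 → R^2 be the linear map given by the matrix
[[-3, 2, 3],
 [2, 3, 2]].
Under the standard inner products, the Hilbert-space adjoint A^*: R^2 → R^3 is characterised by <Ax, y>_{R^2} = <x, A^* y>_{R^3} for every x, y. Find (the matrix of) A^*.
A^* = A^T =
[[-3, 2],
 [2, 3],
 [3, 2]]

For real matrices with standard dot products, the defining identity <Ax, y> = <x, A^* y> gives (Ax)^T y = x^T (A^*) y, i.e. x^T A^T y = x^T (A^*) y. Since this holds for all x, y, we must have A^* = A^T. Therefore
A^* =
[[-3, 2],
 [2, 3],
 [3, 2]].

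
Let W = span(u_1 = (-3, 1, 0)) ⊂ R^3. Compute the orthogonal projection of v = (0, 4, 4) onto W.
proj_W(v) = (-6/5, 2/5, 0)

Set up U = [u_1 | ... | u_1] ∈ R^(3×1). The projector onto W = col(U) is P = U (U^T U)^(-1) U^T.
Compute U^T U =
  [10],
and U^T v = (4).
Solve U^T U · c = U^T v for the coefficients: c = (2/5). The projection is proj_W(v) = U c.
Check: (v - proj_W(v)) · u_1 = 0  (should be 0).
Result: proj_W(v) = (-6/5, 2/5, 0).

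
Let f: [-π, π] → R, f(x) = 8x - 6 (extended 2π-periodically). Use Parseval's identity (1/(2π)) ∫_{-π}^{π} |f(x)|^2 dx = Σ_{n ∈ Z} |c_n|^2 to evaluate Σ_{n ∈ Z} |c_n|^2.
Σ |c_n|^2 = 64π^2/3 + 36

Expand and integrate term by term over [-π, π]:
  ∫ (8x)^2 dx = 64·(2π^3/3); ∫ 2·8·(-6)·x dx = 0 (odd integrand); ∫ (-6)^2 dx = 36·2π.
So (1/(2π)) ∫_{-π}^{π} (8x - 6)^2 dx = 64π^2/3 + 36 = 64π^2/3 + 36.
Parseval ⇒ Σ |c_n|^2 = 64π^2/3 + 36.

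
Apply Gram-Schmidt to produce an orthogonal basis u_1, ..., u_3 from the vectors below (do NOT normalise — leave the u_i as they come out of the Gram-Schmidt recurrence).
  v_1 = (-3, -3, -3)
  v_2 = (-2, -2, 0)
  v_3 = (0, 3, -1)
Orthogonal basis:
  u_1 = (-3, -3, -3)
  u_2 = (-2/3, -2/3, 4/3)
  u_3 = (-3/2, 3/2, 0)

Apply the Gram-Schmidt recurrence
  u_1 = v_1
  u_i = v_i − Σ_{j<i} ((v_i · u_j) / (u_j · u_j)) · u_j.

Step by step this gives:
  u_1 = (-3, -3, -3)
  u_2 = (-2/3, -2/3, 4/3)
  u_3 = (-3/2, 3/2, 0)

Orthogonality check:
  u_2 · u_1 = 0 (should be 0)
  u_3 · u_1 = 0 (should be 0)
  u_3 · u_2 = 0 (should be 0)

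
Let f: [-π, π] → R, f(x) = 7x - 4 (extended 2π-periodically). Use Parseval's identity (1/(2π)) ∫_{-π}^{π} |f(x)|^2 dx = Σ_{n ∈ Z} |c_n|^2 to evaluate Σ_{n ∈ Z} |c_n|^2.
Σ |c_n|^2 = 49π^2/3 + 16

Expand and integrate term by term over [-π, π]:
  ∫ (7x)^2 dx = 49·(2π^3/3); ∫ 2·7·(-4)·x dx = 0 (odd integrand); ∫ (-4)^2 dx = 16·2π.
So (1/(2π)) ∫_{-π}^{π} (7x - 4)^2 dx = 49π^2/3 + 16 = 49π^2/3 + 16.
Parseval ⇒ Σ |c_n|^2 = 49π^2/3 + 16.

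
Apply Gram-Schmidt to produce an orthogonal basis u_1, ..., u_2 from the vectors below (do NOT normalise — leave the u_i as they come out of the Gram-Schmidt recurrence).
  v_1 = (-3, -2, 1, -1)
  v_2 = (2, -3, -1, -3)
Orthogonal basis:
  u_1 = (-3, -2, 1, -1)
  u_2 = (12/5, -41/15, -17/15, -43/15)

Apply the Gram-Schmidt recurrence
  u_1 = v_1
  u_i = v_i − Σ_{j<i} ((v_i · u_j) / (u_j · u_j)) · u_j.

Step by step this gives:
  u_1 = (-3, -2, 1, -1)
  u_2 = (12/5, -41/15, -17/15, -43/15)

Orthogonality check:
  u_2 · u_1 = 0 (should be 0)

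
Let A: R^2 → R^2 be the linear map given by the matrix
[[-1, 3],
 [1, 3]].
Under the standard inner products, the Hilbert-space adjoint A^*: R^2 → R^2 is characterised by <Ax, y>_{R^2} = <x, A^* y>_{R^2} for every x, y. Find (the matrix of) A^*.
A^* = A^T =
[[-1, 1],
 [3, 3]]

For real matrices with standard dot products, the defining identity <Ax, y> = <x, A^* y> gives (Ax)^T y = x^T (A^*) y, i.e. x^T A^T y = x^T (A^*) y. Since this holds for all x, y, we must have A^* = A^T. Therefore
A^* =
[[-1, 1],
 [3, 3]].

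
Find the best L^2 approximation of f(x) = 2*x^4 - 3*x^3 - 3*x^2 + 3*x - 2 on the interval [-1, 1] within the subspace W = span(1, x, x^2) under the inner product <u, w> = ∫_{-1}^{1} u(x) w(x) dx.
g(x) = -9*x^2/7 + 6*x/5 - 76/35

The best approximation g ∈ W is the orthogonal projection of f onto W. Writing g = a_0 + a_1 x + a_2 x^2, the coefficients solve the normal equations G · a = b where
  G_{ij} = <φ_i, φ_j> and b_i = <f, φ_i>, with φ_0 = 1, φ_1 = x, φ_2 = x^2.
G =
  [2, 0, 2/3]
  [0, 2/3, 0]
  [2/3, 0, 2/5],
b = (-26/5, 4/5, -206/105).
Solving gives a_0 = -76/35, a_1 = 6/5, a_2 = -9/7, so
  g(x) = -9*x^2/7 + 6*x/5 - 76/35.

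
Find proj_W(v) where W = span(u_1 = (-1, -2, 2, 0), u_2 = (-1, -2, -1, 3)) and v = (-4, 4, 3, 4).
proj_W(v) = (-3/7, -6/7, -1/14, 13/14)

Set up U = [u_1 | ... | u_2] ∈ R^(4×2). The projector onto W = col(U) is P = U (U^T U)^(-1) U^T.
Compute U^T U =
  [9, 3]
  [3, 15],
and U^T v = (2, 5).
Solve U^T U · c = U^T v for the coefficients: c = (5/42, 13/42). The projection is proj_W(v) = U c.
Check: (v - proj_W(v)) · u_1 = 0  (should be 0).
Check: (v - proj_W(v)) · u_2 = 0  (should be 0).
Result: proj_W(v) = (-3/7, -6/7, -1/14, 13/14).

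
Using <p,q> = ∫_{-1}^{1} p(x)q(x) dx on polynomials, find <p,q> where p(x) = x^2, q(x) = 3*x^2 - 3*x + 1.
<p,q> = 28/15

Expand the product: p(x)·q(x) = 3*x^4 - 3*x^3 + x^2.
∫_{-1}^{1} of each monomial x^k gives [2/(k+1) if k even, 0 if k odd]. Integrating term-by-term (or equivalently evaluating the antiderivative F(x) = 3*x^5/5 - 3*x^4/4 + x^3/3 at the endpoints):
  F(1) − F(−1) = 11/60 − (-101/60) = 28/15.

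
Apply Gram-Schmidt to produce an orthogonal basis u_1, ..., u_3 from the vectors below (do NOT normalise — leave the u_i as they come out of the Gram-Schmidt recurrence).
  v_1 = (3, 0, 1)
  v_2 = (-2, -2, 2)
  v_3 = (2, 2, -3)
Orthogonal basis:
  u_1 = (3, 0, 1)
  u_2 = (-4/5, -2, 12/5)
  u_3 = (3/26, -6/13, -9/26)

Apply the Gram-Schmidt recurrence
  u_1 = v_1
  u_i = v_i − Σ_{j<i} ((v_i · u_j) / (u_j · u_j)) · u_j.

Step by step this gives:
  u_1 = (3, 0, 1)
  u_2 = (-4/5, -2, 12/5)
  u_3 = (3/26, -6/13, -9/26)

Orthogonality check:
  u_2 · u_1 = 0 (should be 0)
  u_3 · u_1 = 0 (should be 0)
  u_3 · u_2 = 0 (should be 0)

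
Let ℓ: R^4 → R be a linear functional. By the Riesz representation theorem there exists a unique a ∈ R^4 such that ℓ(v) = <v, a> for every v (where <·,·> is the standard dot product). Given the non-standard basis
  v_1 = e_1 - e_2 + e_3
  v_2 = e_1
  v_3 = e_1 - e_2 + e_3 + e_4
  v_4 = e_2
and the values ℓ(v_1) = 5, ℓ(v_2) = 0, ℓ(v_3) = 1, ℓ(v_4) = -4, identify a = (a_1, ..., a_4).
a = (0, -4, 1, -4)

Write a = (a_1, ..., a_4) in the standard basis. For each basis vector v_i, ℓ(v_i) = <v_i, a> is a linear equation in the a_j's. Collect the n equations into a matrix system V a = ℓ, where row i of V is v_i (expressed in the standard basis). Since V is invertible (lower-triangular with 1s on the diagonal, up to permutation), solve by back-substitution:
  V =
[[1, -1, 1, 0],
 [1, 0, 0, 0],
 [1, -1, 1, 1],
 [0, 1, 0, 0]]
  V a = (5, 0, 1, -4)
Solving gives a = (0, -4, 1, -4).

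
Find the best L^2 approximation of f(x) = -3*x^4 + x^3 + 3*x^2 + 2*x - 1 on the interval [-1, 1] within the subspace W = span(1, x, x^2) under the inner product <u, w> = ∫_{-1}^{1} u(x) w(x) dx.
g(x) = 3*x^2/7 + 13*x/5 - 26/35

The best approximation g ∈ W is the orthogonal projection of f onto W. Writing g = a_0 + a_1 x + a_2 x^2, the coefficients solve the normal equations G · a = b where
  G_{ij} = <φ_i, φ_j> and b_i = <f, φ_i>, with φ_0 = 1, φ_1 = x, φ_2 = x^2.
G =
  [2, 0, 2/3]
  [0, 2/3, 0]
  [2/3, 0, 2/5],
b = (-6/5, 26/15, -34/105).
Solving gives a_0 = -26/35, a_1 = 13/5, a_2 = 3/7, so
  g(x) = 3*x^2/7 + 13*x/5 - 26/35.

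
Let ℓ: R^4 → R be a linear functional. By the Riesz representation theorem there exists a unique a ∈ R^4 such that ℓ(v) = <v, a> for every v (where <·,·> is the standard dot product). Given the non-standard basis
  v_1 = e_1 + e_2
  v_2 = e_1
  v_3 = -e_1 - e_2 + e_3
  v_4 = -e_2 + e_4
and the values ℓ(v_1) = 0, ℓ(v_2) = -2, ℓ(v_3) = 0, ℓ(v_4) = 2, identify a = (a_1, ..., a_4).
a = (-2, 2, 0, 4)

Write a = (a_1, ..., a_4) in the standard basis. For each basis vector v_i, ℓ(v_i) = <v_i, a> is a linear equation in the a_j's. Collect the n equations into a matrix system V a = ℓ, where row i of V is v_i (expressed in the standard basis). Since V is invertible (lower-triangular with 1s on the diagonal, up to permutation), solve by back-substitution:
  V =
[[1, 1, 0, 0],
 [1, 0, 0, 0],
 [-1, -1, 1, 0],
 [0, -1, 0, 1]]
  V a = (0, -2, 0, 2)
Solving gives a = (-2, 2, 0, 4).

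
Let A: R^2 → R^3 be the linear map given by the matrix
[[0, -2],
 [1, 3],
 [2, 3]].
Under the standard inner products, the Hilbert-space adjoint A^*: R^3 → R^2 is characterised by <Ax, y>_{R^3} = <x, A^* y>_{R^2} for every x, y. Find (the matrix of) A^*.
A^* = A^T =
[[0, 1, 2],
 [-2, 3, 3]]

For real matrices with standard dot products, the defining identity <Ax, y> = <x, A^* y> gives (Ax)^T y = x^T (A^*) y, i.e. x^T A^T y = x^T (A^*) y. Since this holds for all x, y, we must have A^* = A^T. Therefore
A^* =
[[0, 1, 2],
 [-2, 3, 3]].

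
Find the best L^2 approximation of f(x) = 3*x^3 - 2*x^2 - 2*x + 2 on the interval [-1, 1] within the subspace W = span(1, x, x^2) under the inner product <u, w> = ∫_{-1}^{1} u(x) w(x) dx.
g(x) = -2*x^2 - x/5 + 2

The best approximation g ∈ W is the orthogonal projection of f onto W. Writing g = a_0 + a_1 x + a_2 x^2, the coefficients solve the normal equations G · a = b where
  G_{ij} = <φ_i, φ_j> and b_i = <f, φ_i>, with φ_0 = 1, φ_1 = x, φ_2 = x^2.
G =
  [2, 0, 2/3]
  [0, 2/3, 0]
  [2/3, 0, 2/5],
b = (8/3, -2/15, 8/15).
Solving gives a_0 = 2, a_1 = -1/5, a_2 = -2, so
  g(x) = -2*x^2 - x/5 + 2.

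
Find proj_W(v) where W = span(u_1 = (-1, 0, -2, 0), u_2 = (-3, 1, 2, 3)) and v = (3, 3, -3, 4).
proj_W(v) = (-13/19, 1/38, -22/19, 3/38)

Set up U = [u_1 | ... | u_2] ∈ R^(4×2). The projector onto W = col(U) is P = U (U^T U)^(-1) U^T.
Compute U^T U =
  [5, -1]
  [-1, 23],
and U^T v = (3, 0).
Solve U^T U · c = U^T v for the coefficients: c = (23/38, 1/38). The projection is proj_W(v) = U c.
Check: (v - proj_W(v)) · u_1 = 0  (should be 0).
Check: (v - proj_W(v)) · u_2 = 0  (should be 0).
Result: proj_W(v) = (-13/19, 1/38, -22/19, 3/38).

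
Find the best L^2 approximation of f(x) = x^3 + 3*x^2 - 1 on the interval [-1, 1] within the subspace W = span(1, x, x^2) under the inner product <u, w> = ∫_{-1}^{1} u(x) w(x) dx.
g(x) = 3*x^2 + 3*x/5 - 1

The best approximation g ∈ W is the orthogonal projection of f onto W. Writing g = a_0 + a_1 x + a_2 x^2, the coefficients solve the normal equations G · a = b where
  G_{ij} = <φ_i, φ_j> and b_i = <f, φ_i>, with φ_0 = 1, φ_1 = x, φ_2 = x^2.
G =
  [2, 0, 2/3]
  [0, 2/3, 0]
  [2/3, 0, 2/5],
b = (0, 2/5, 8/15).
Solving gives a_0 = -1, a_1 = 3/5, a_2 = 3, so
  g(x) = 3*x^2 + 3*x/5 - 1.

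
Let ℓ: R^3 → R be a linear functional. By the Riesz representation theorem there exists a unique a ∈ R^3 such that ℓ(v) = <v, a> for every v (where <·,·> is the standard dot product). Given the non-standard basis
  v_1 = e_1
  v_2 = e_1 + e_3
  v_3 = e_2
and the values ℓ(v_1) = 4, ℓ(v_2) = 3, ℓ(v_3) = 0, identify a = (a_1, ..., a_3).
a = (4, 0, -1)

Write a = (a_1, ..., a_3) in the standard basis. For each basis vector v_i, ℓ(v_i) = <v_i, a> is a linear equation in the a_j's. Collect the n equations into a matrix system V a = ℓ, where row i of V is v_i (expressed in the standard basis). Since V is invertible (lower-triangular with 1s on the diagonal, up to permutation), solve by back-substitution:
  V =
[[1, 0, 0],
 [1, 0, 1],
 [0, 1, 0]]
  V a = (4, 3, 0)
Solving gives a = (4, 0, -1).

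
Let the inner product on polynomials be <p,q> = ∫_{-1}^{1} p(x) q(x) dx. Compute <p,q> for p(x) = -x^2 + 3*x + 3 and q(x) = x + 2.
<p,q> = 38/3

Expand the product: p(x)·q(x) = -x^3 + x^2 + 9*x + 6.
∫_{-1}^{1} of each monomial x^k gives [2/(k+1) if k even, 0 if k odd]. Integrating term-by-term (or equivalently evaluating the antiderivative F(x) = -x^4/4 + x^3/3 + 9*x^2/2 + 6*x at the endpoints):
  F(1) − F(−1) = 127/12 − (-25/12) = 38/3.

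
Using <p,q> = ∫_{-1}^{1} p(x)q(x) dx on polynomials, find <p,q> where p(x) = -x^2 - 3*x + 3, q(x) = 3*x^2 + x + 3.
<p,q> = 94/5

Expand the product: p(x)·q(x) = -3*x^4 - 10*x^3 + 3*x^2 - 6*x + 9.
∫_{-1}^{1} of each monomial x^k gives [2/(k+1) if k even, 0 if k odd]. Integrating term-by-term (or equivalently evaluating the antiderivative F(x) = -3*x^5/5 - 5*x^4/2 + x^3 - 3*x^2 + 9*x at the endpoints):
  F(1) − F(−1) = 39/10 − (-149/10) = 94/5.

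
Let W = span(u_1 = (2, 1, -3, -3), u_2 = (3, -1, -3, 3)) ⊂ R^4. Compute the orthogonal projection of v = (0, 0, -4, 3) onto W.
proj_W(v) = (1362/619, -489/619, -1341/619, 7*2**(339/439)*3**(183/439)*5**(244/439)*7**(162/439)/40)

Set up U = [u_1 | ... | u_2] ∈ R^(4×2). The projector onto W = col(U) is P = U (U^T U)^(-1) U^T.
Compute U^T U =
  [23, 5]
  [5, 28],
and U^T v = (3, 21).
Solve U^T U · c = U^T v for the coefficients: c = (-21/619, 468/619). The projection is proj_W(v) = U c.
Check: (v - proj_W(v)) · u_1 = 0  (should be 0).
Check: (v - proj_W(v)) · u_2 = 0  (should be 0).
Result: proj_W(v) = (1362/619, -489/619, -1341/619, 7*2**(339/439)*3**(183/439)*5**(244/439)*7**(162/439)/40).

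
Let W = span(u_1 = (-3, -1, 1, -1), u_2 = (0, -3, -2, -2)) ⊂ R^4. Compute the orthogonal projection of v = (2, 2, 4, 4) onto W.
proj_W(v) = (14/13, 158/39, 82/39, 110/39)

Set up U = [u_1 | ... | u_2] ∈ R^(4×2). The projector onto W = col(U) is P = U (U^T U)^(-1) U^T.
Compute U^T U =
  [12, 3]
  [3, 17],
and U^T v = (-8, -22).
Solve U^T U · c = U^T v for the coefficients: c = (-14/39, -16/13). The projection is proj_W(v) = U c.
Check: (v - proj_W(v)) · u_1 = 0  (should be 0).
Check: (v - proj_W(v)) · u_2 = 0  (should be 0).
Result: proj_W(v) = (14/13, 158/39, 82/39, 110/39).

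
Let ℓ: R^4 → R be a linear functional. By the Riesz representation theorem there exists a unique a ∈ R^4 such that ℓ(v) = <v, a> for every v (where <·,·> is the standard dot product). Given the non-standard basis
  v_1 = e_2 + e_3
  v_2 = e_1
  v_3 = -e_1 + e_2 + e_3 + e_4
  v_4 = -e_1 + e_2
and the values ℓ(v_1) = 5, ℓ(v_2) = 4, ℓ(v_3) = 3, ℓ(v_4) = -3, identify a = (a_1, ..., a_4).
a = (4, 1, 4, 2)

Write a = (a_1, ..., a_4) in the standard basis. For each basis vector v_i, ℓ(v_i) = <v_i, a> is a linear equation in the a_j's. Collect the n equations into a matrix system V a = ℓ, where row i of V is v_i (expressed in the standard basis). Since V is invertible (lower-triangular with 1s on the diagonal, up to permutation), solve by back-substitution:
  V =
[[0, 1, 1, 0],
 [1, 0, 0, 0],
 [-1, 1, 1, 1],
 [-1, 1, 0, 0]]
  V a = (5, 4, 3, -3)
Solving gives a = (4, 1, 4, 2).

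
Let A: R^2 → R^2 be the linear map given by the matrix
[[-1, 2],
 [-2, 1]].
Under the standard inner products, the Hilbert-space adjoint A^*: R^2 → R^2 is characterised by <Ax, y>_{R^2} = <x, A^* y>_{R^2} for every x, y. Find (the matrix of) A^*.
A^* = A^T =
[[-1, -2],
 [2, 1]]

For real matrices with standard dot products, the defining identity <Ax, y> = <x, A^* y> gives (Ax)^T y = x^T (A^*) y, i.e. x^T A^T y = x^T (A^*) y. Since this holds for all x, y, we must have A^* = A^T. Therefore
A^* =
[[-1, -2],
 [2, 1]].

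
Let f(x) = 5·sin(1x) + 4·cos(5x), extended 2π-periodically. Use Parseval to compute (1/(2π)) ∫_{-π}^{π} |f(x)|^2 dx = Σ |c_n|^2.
Σ |c_n|^2 = 41/2

Expand |f|^2 and use orthogonality of {sin(nx), cos(mx)} on [-π, π]:
  ∫_{-π}^{π} sin(nx)^2 dx = π, ∫ cos(mx)^2 dx = π, and cross terms integrate to 0.
So ∫_{-π}^{π} f(x)^2 dx = 5^2 · π + 4^2 · π = (25 + 16)π.
Divide by 2π: (25 + 16)/2 = 41/2.
By Parseval, this equals Σ |c_n|^2.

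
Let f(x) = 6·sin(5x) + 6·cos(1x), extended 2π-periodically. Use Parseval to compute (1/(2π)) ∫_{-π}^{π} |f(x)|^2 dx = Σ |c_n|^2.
Σ |c_n|^2 = 36

Expand |f|^2 and use orthogonality of {sin(nx), cos(mx)} on [-π, π]:
  ∫_{-π}^{π} sin(nx)^2 dx = π, ∫ cos(mx)^2 dx = π, and cross terms integrate to 0.
So ∫_{-π}^{π} f(x)^2 dx = 6^2 · π + 6^2 · π = (36 + 36)π.
Divide by 2π: (36 + 36)/2 = 36.
By Parseval, this equals Σ |c_n|^2.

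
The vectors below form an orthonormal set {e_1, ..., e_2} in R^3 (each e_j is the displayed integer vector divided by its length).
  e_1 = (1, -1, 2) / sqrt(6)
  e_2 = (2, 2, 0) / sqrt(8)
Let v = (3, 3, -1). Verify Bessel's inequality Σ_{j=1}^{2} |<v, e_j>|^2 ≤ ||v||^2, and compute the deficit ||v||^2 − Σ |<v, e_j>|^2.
Σ |<v, e_j>|^2 = 56/3; ||v||^2 = 19; deficit = 1/3

Write each e_j = u_j / sqrt(<u_j, u_j>) where u_j is the displayed integer vector. Then <v, e_j> = <v, u_j> / sqrt(<u_j, u_j>), so |<v, e_j>|^2 = <v, u_j>^2 / <u_j, u_j>.
Coefficients: <v, e_1> = -2/sqrt(6), <v, e_2> = 12/sqrt(8).
Square and sum: Σ |<v, e_j>|^2 = 56/3.
Compute ||v||^2 = v·v = 19.
Deficit = 19 − 56/3 = 1/3 ≥ 0, confirming Bessel's inequality. (The deficit equals ||v − Σ <v,e_j> e_j||^2, the squared distance from v to span{e_j}.)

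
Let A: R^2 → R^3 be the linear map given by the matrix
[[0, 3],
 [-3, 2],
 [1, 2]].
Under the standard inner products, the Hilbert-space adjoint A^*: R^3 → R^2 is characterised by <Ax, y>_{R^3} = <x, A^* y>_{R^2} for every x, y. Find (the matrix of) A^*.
A^* = A^T =
[[0, -3, 1],
 [3, 2, 2]]

For real matrices with standard dot products, the defining identity <Ax, y> = <x, A^* y> gives (Ax)^T y = x^T (A^*) y, i.e. x^T A^T y = x^T (A^*) y. Since this holds for all x, y, we must have A^* = A^T. Therefore
A^* =
[[0, -3, 1],
 [3, 2, 2]].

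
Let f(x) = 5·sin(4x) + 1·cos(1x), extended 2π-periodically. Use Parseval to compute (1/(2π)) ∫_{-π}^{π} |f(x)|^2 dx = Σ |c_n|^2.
Σ |c_n|^2 = 13

Expand |f|^2 and use orthogonality of {sin(nx), cos(mx)} on [-π, π]:
  ∫_{-π}^{π} sin(nx)^2 dx = π, ∫ cos(mx)^2 dx = π, and cross terms integrate to 0.
So ∫_{-π}^{π} f(x)^2 dx = 5^2 · π + 1^2 · π = (25 + 1)π.
Divide by 2π: (25 + 1)/2 = 13.
By Parseval, this equals Σ |c_n|^2.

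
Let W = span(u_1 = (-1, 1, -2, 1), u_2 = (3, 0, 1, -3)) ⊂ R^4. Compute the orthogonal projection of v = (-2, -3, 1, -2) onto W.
proj_W(v) = (-4/23, -29/23, 47/23, 4/23)

Set up U = [u_1 | ... | u_2] ∈ R^(4×2). The projector onto W = col(U) is P = U (U^T U)^(-1) U^T.
Compute U^T U =
  [7, -8]
  [-8, 19],
and U^T v = (-5, 1).
Solve U^T U · c = U^T v for the coefficients: c = (-29/23, -11/23). The projection is proj_W(v) = U c.
Check: (v - proj_W(v)) · u_1 = 0  (should be 0).
Check: (v - proj_W(v)) · u_2 = 0  (should be 0).
Result: proj_W(v) = (-4/23, -29/23, 47/23, 4/23).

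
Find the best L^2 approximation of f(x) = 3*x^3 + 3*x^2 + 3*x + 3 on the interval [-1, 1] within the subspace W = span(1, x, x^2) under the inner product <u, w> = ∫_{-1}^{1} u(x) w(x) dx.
g(x) = 3*x^2 + 24*x/5 + 3

The best approximation g ∈ W is the orthogonal projection of f onto W. Writing g = a_0 + a_1 x + a_2 x^2, the coefficients solve the normal equations G · a = b where
  G_{ij} = <φ_i, φ_j> and b_i = <f, φ_i>, with φ_0 = 1, φ_1 = x, φ_2 = x^2.
G =
  [2, 0, 2/3]
  [0, 2/3, 0]
  [2/3, 0, 2/5],
b = (8, 16/5, 16/5).
Solving gives a_0 = 3, a_1 = 24/5, a_2 = 3, so
  g(x) = 3*x^2 + 24*x/5 + 3.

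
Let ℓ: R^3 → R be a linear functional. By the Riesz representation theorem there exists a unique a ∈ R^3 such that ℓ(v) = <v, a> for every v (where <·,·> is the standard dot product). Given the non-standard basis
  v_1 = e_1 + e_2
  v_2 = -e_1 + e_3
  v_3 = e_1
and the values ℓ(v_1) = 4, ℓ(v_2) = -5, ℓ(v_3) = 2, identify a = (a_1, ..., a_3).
a = (2, 2, -3)

Write a = (a_1, ..., a_3) in the standard basis. For each basis vector v_i, ℓ(v_i) = <v_i, a> is a linear equation in the a_j's. Collect the n equations into a matrix system V a = ℓ, where row i of V is v_i (expressed in the standard basis). Since V is invertible (lower-triangular with 1s on the diagonal, up to permutation), solve by back-substitution:
  V =
[[1, 1, 0],
 [-1, 0, 1],
 [1, 0, 0]]
  V a = (4, -5, 2)
Solving gives a = (2, 2, -3).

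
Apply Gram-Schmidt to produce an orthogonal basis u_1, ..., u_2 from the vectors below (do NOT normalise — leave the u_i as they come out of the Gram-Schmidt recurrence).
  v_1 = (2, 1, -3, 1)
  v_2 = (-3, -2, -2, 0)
Orthogonal basis:
  u_1 = (2, 1, -3, 1)
  u_2 = (-41/15, -28/15, -12/5, 2/15)

Apply the Gram-Schmidt recurrence
  u_1 = v_1
  u_i = v_i − Σ_{j<i} ((v_i · u_j) / (u_j · u_j)) · u_j.

Step by step this gives:
  u_1 = (2, 1, -3, 1)
  u_2 = (-41/15, -28/15, -12/5, 2/15)

Orthogonality check:
  u_2 · u_1 = 0 (should be 0)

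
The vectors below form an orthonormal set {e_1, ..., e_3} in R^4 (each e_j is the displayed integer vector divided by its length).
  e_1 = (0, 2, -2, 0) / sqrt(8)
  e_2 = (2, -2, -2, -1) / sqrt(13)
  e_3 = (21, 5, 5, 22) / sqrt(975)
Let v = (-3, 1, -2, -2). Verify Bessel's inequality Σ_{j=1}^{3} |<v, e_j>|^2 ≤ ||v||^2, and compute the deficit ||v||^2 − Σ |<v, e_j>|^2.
Σ |<v, e_j>|^2 = 2651/150; ||v||^2 = 18; deficit = 49/150

Write each e_j = u_j / sqrt(<u_j, u_j>) where u_j is the displayed integer vector. Then <v, e_j> = <v, u_j> / sqrt(<u_j, u_j>), so |<v, e_j>|^2 = <v, u_j>^2 / <u_j, u_j>.
Coefficients: <v, e_1> = 6/sqrt(8), <v, e_2> = -2/sqrt(13), <v, e_3> = -112/sqrt(975).
Square and sum: Σ |<v, e_j>|^2 = 2651/150.
Compute ||v||^2 = v·v = 18.
Deficit = 18 − 2651/150 = 49/150 ≥ 0, confirming Bessel's inequality. (The deficit equals ||v − Σ <v,e_j> e_j||^2, the squared distance from v to span{e_j}.)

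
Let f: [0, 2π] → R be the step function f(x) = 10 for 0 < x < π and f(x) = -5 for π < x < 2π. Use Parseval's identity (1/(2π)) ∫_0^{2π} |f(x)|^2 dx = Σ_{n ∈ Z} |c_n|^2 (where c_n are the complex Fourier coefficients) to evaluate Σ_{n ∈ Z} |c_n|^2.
Σ |c_n|^2 = 125/2

Parseval equates the L^2 energy of f (normalised by 1/(2π)) with the ℓ^2 sum of its Fourier coefficients: (1/(2π)) ∫_0^{2π} |f|^2 = Σ |c_n|^2.
Compute the left side: (1/(2π)) [∫_0^π 10^2 dx + ∫_π^{2π} (-5)^2 dx] = (1/(2π)) · (100π + 25π) = (100 + 25)/2 = 125/2.
So Σ_{n ∈ Z} |c_n|^2 = 125/2.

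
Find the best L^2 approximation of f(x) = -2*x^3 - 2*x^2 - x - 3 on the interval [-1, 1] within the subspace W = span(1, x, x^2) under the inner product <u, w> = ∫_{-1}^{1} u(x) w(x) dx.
g(x) = -2*x^2 - 11*x/5 - 3

The best approximation g ∈ W is the orthogonal projection of f onto W. Writing g = a_0 + a_1 x + a_2 x^2, the coefficients solve the normal equations G · a = b where
  G_{ij} = <φ_i, φ_j> and b_i = <f, φ_i>, with φ_0 = 1, φ_1 = x, φ_2 = x^2.
G =
  [2, 0, 2/3]
  [0, 2/3, 0]
  [2/3, 0, 2/5],
b = (-22/3, -22/15, -14/5).
Solving gives a_0 = -3, a_1 = -11/5, a_2 = -2, so
  g(x) = -2*x^2 - 11*x/5 - 3.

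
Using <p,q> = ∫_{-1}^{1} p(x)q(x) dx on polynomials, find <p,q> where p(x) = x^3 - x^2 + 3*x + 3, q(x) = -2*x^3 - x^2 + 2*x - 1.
<p,q> = -536/105

Expand the product: p(x)·q(x) = -2*x^6 + x^5 - 3*x^4 - 12*x^3 + 4*x^2 + 3*x - 3.
∫_{-1}^{1} of each monomial x^k gives [2/(k+1) if k even, 0 if k odd]. Integrating term-by-term (or equivalently evaluating the antiderivative F(x) = -2*x^7/7 + x^6/6 - 3*x^5/5 - 3*x^4 + 4*x^3/3 + 3*x^2/2 - 3*x at the endpoints):
  F(1) − F(−1) = -136/35 − (128/105) = -536/105.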